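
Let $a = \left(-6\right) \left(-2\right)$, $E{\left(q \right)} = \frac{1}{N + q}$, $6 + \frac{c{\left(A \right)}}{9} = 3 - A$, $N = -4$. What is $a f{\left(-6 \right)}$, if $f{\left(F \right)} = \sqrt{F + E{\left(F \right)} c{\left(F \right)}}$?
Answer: $\frac{6 i \sqrt{870}}{5} \approx 35.395 i$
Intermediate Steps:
$c{\left(A \right)} = -27 - 9 A$ ($c{\left(A \right)} = -54 + 9 \left(3 - A\right) = -54 - \left(-27 + 9 A\right) = -27 - 9 A$)
$E{\left(q \right)} = \frac{1}{-4 + q}$
$a = 12$
$f{\left(F \right)} = \sqrt{F + \frac{-27 - 9 F}{-4 + F}}$
$a f{\left(-6 \right)} = 12 \sqrt{\frac{-27 + \left(-6\right)^{2} - -78}{-4 - 6}} = 12 \sqrt{\frac{-27 + 36 + 78}{-10}} = 12 \sqrt{\left(- \frac{1}{10}\right) 87} = 12 \sqrt{- \frac{87}{10}} = 12 \frac{i \sqrt{870}}{10} = \frac{6 i \sqrt{870}}{5}$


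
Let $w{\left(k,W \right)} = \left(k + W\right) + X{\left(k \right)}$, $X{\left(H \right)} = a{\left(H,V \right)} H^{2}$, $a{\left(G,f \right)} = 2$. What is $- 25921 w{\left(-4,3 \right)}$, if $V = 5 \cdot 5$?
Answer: $-803551$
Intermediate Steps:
$V = 25$
$X{\left(H \right)} = 2 H^{2}$
$w{\left(k,W \right)} = W + k + 2 k^{2}$ ($w{\left(k,W \right)} = \left(k + W\right) + 2 k^{2} = \left(W + k\right) + 2 k^{2} = W + k + 2 k^{2}$)
$- 25921 w{\left(-4,3 \right)} = - 25921 \left(3 - 4 + 2 \left(-4\right)^{2}\right) = - 25921 \left(3 - 4 + 2 \cdot 16\right) = - 25921 \left(3 - 4 + 32\right) = \left(-25921\right) 31 = -803551$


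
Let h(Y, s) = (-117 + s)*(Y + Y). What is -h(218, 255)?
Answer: -60168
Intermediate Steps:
h(Y, s) = 2*Y*(-117 + s) (h(Y, s) = (-117 + s)*(2*Y) = 2*Y*(-117 + s))
-h(218, 255) = -2*218*(-117 + 255) = -2*218*138 = -1*60168 = -60168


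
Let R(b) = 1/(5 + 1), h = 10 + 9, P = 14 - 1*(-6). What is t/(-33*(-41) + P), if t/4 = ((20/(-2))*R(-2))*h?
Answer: -380/4119 ≈ -0.092255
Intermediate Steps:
P = 20 (P = 14 + 6 = 20)
h = 19
R(b) = ⅙ (R(b) = 1/6 = ⅙)
t = -380/3 (t = 4*(((20/(-2))*(⅙))*19) = 4*(((20*(-½))*(⅙))*19) = 4*(-10*⅙*19) = 4*(-5/3*19) = 4*(-95/3) = -380/3 ≈ -126.67)
t/(-33*(-41) + P) = -380/(3*(-33*(-41) + 20)) = -380/(3*(1353 + 20)) = -380/3/1373 = -380/3*1/1373 = -380/4119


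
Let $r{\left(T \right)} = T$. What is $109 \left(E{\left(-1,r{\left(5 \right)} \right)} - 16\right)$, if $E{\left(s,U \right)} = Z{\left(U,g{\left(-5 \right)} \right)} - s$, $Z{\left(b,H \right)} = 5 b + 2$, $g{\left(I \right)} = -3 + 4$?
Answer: $1308$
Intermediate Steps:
$g{\left(I \right)} = 1$
$Z{\left(b,H \right)} = 2 + 5 b$
$E{\left(s,U \right)} = 2 - s + 5 U$ ($E{\left(s,U \right)} = \left(2 + 5 U\right) - s = 2 - s + 5 U$)
$109 \left(E{\left(-1,r{\left(5 \right)} \right)} - 16\right) = 109 \left(\left(2 - -1 + 5 \cdot 5\right) - 16\right) = 109 \left(\left(2 + 1 + 25\right) - 16\right) = 109 \left(28 - 16\right) = 109 \cdot 12 = 1308$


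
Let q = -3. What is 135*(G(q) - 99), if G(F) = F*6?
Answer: -15795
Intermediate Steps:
G(F) = 6*F
135*(G(q) - 99) = 135*(6*(-3) - 99) = 135*(-18 - 99) = 135*(-117) = -15795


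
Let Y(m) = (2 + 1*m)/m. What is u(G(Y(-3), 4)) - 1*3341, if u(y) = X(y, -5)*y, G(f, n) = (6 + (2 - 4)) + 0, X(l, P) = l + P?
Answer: -3345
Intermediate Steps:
Y(m) = (2 + m)/m
X(l, P) = P + l
G(f, n) = 4 (G(f, n) = (6 - 2) + 0 = 4 + 0 = 4)
u(y) = y*(-5 + y) (u(y) = (-5 + y)*y = y*(-5 + y))
u(G(Y(-3), 4)) - 1*3341 = 4*(-5 + 4) - 1*3341 = 4*(-1) - 3341 = -4 - 3341 = -3345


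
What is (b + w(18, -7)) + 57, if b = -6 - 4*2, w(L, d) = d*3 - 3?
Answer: 19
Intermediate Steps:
w(L, d) = -3 + 3*d (w(L, d) = 3*d - 3 = -3 + 3*d)
b = -14 (b = -6 - 8 = -14)
(b + w(18, -7)) + 57 = (-14 + (-3 + 3*(-7))) + 57 = (-14 + (-3 - 21)) + 57 = (-14 - 24) + 57 = -38 + 57 = 19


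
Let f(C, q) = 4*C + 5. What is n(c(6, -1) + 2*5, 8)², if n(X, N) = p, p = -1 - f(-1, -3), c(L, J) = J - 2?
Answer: 4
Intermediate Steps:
c(L, J) = -2 + J
f(C, q) = 5 + 4*C
p = -2 (p = -1 - (5 + 4*(-1)) = -1 - (5 - 4) = -1 - 1*1 = -1 - 1 = -2)
n(X, N) = -2
n(c(6, -1) + 2*5, 8)² = (-2)² = 4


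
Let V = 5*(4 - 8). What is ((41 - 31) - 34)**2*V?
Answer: -11520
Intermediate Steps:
V = -20 (V = 5*(-4) = -20)
((41 - 31) - 34)**2*V = ((41 - 31) - 34)**2*(-20) = (10 - 34)**2*(-20) = (-24)**2*(-20) = 576*(-20) = -11520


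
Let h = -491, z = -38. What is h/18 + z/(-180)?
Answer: -406/15 ≈ -27.067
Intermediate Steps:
h/18 + z/(-180) = -491/18 - 38/(-180) = -491*1/18 - 38*(-1/180) = -491/18 + 19/90 = -406/15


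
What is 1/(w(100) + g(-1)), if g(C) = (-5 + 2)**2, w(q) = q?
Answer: 1/109 ≈ 0.0091743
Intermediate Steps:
g(C) = 9 (g(C) = (-3)**2 = 9)
1/(w(100) + g(-1)) = 1/(100 + 9) = 1/109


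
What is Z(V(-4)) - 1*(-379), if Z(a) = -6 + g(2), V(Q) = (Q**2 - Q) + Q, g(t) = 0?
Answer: 373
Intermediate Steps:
V(Q) = Q**2
Z(a) = -6 (Z(a) = -6 + 0 = -6)
Z(V(-4)) - 1*(-379) = -6 - 1*(-379) = -6 + 379 = 373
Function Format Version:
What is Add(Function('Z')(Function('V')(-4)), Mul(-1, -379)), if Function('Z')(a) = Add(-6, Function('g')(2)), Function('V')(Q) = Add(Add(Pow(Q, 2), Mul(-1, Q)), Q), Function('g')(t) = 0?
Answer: 373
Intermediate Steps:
Function('V')(Q) = Pow(Q, 2)
Function('Z')(a) = -6 (Function('Z')(a) = Add(-6, 0) = -6)
Add(Function('Z')(Function('V')(-4)), Mul(-1, -379)) = Add(-6, Mul(-1, -379)) = Add(-6, 379) = 373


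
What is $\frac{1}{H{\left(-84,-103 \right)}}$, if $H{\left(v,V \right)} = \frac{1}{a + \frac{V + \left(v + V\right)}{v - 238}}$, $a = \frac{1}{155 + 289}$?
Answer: $\frac{64541}{71484} \approx 0.90287$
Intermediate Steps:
$a = \frac{1}{444} \approx 0.0022523$
$H{\left(v,V \right)} = \frac{1}{\frac{1}{444} + \frac{v + 2 V}{-238 + v}}$ ($H{\left(v,V \right)} = \frac{1}{\frac{1}{444} + \frac{V + \left(v + V\right)}{v - 238}} = \frac{1}{\frac{1}{444} + \frac{V + \left(V + v\right)}{-238 + v}} = \frac{1}{\frac{1}{444} + \frac{v + 2 V}{-238 + v}}$)
$\frac{1}{H{\left(-84,-103 \right)}} = \frac{1}{444 \frac{1}{-238 + 445 \left(-84\right) + 888 \left(-103\right)} \left(-238 - 84\right)} = \frac{1}{444 \frac{1}{-238 - 37380 - 91464} \left(-322\right)} = \frac{1}{444 \frac{1}{-129082} \left(-322\right)} = \frac{1}{444 \left(- \frac{1}{129082}\right) \left(-322\right)} = \frac{1}{\frac{71484}{64541}} = \frac{64541}{71484}$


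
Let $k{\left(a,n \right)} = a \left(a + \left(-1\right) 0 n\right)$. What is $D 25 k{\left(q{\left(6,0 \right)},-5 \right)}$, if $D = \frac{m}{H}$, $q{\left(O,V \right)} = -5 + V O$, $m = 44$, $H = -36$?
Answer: $- \frac{6875}{9} \approx -763.89$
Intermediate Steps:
$q{\left(O,V \right)} = -5 + O V$
$k{\left(a,n \right)} = a^{2}$ ($k{\left(a,n \right)} = a \left(a + 0 n\right) = a \left(a + 0\right) = a a = a^{2}$)
$D = - \frac{11}{9}$ ($D = \frac{44}{-36} = 44 \left(- \frac{1}{36}\right) = - \frac{11}{9} \approx -1.2222$)
$D 25 k{\left(q{\left(6,0 \right)},-5 \right)} = \left(- \frac{11}{9}\right) 25 \left(-5 + 6 \cdot 0\right)^{2} = - \frac{275 \left(-5 + 0\right)^{2}}{9} = - \frac{275 \left(-5\right)^{2}}{9} = \left(- \frac{275}{9}\right) 25 = - \frac{6875}{9}$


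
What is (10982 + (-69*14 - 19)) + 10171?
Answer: 20168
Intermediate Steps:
(10982 + (-69*14 - 19)) + 10171 = (10982 + (-966 - 19)) + 10171 = (10982 - 985) + 10171 = 9997 + 10171 = 20168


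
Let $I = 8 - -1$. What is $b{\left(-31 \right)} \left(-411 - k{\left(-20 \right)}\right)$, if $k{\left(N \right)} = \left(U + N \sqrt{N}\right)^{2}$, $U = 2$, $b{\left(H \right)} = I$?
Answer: $68265 + 1440 i \sqrt{5} \approx 68265.0 + 3219.9 i$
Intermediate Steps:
$I = 9$ ($I = 8 + 1 = 9$)
$b{\left(H \right)} = 9$
$k{\left(N \right)} = \left(2 + N^{\frac{3}{2}}\right)^{2}$ ($k{\left(N \right)} = \left(2 + N \sqrt{N}\right)^{2} = \left(2 + N^{\frac{3}{2}}\right)^{2}$)
$b{\left(-31 \right)} \left(-411 - k{\left(-20 \right)}\right) = 9 \left(-411 - \left(2 + \left(-20\right)^{\frac{3}{2}}\right)^{2}\right) = 9 \left(-411 - \left(2 - 40 i \sqrt{5}\right)^{2}\right) = -3699 - 9 \left(2 - 40 i \sqrt{5}\right)^{2}$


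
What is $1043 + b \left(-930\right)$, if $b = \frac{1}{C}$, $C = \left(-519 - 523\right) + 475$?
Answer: $\frac{197437}{189} \approx 1044.6$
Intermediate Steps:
$C = -567$ ($C = -1042 + 475 = -567$)
$b = - \frac{1}{567}$ ($b = \frac{1}{-567} = - \frac{1}{567} \approx -0.0017637$)
$1043 + b \left(-930\right) = 1043 - - \frac{310}{189} = 1043 + \frac{310}{189} = \frac{197437}{189}$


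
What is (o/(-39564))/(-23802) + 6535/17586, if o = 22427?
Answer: 341912173039/920043174456 ≈ 0.37163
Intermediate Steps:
(o/(-39564))/(-23802) + 6535/17586 = (22427/(-39564))/(-23802) + 6535/17586 = (22427*(-1/39564))*(-1/23802) + 6535*(1/17586) = -22427/39564*(-1/23802) + 6535/17586 = 22427/941702328 + 6535/17586 = 341912173039/920043174456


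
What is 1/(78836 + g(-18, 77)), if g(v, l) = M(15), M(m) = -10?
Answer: 1/78826 ≈ 1.2686e-5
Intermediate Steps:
g(v, l) = -10
1/(78836 + g(-18, 77)) = 1/(78836 - 10) = 1/78826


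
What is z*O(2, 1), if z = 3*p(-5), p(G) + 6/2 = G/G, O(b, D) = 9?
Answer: -54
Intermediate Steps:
p(G) = -2 (p(G) = -3 + G/G = -3 + 1 = -2)
z = -6 (z = 3*(-2) = -6)
z*O(2, 1) = -6*9 = -54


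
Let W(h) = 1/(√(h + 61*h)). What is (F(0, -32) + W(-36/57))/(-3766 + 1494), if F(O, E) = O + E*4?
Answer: 4/71 + I*√3534/845184 ≈ 0.056338 + 7.0337e-5*I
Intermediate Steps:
F(O, E) = O + 4*E
W(h) = √62/(62*√h) (W(h) = 1/(√(62*h)) = 1/(√62*√h) = √62/(62*√h))
(F(0, -32) + W(-36/57))/(-3766 + 1494) = ((0 + 4*(-32)) + √62/(62*√(-36/57)))/(-3766 + 1494) = ((0 - 128) + √62/(62*√(-36*1/57)))/(-2272) = (-128 + √62/(62*√(-12/19)))*(-1/2272) = (-128 + √62*(-I*√57/6)/62)*(-1/2272) = (-128 - I*√3534/372)*(-1/2272) = 4/71 + I*√3534/845184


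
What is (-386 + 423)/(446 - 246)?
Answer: 37/200 ≈ 0.18500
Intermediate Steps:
(-386 + 423)/(446 - 246) = 37/200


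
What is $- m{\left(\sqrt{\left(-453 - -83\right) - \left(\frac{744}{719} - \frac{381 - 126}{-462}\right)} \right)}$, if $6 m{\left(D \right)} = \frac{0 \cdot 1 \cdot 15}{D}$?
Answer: $0$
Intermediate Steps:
$m{\left(D \right)} = 0$ ($m{\left(D \right)} = \frac{0 \cdot 1 \cdot 15 \frac{1}{D}}{6} = \frac{0 \cdot 15 \frac{1}{D}}{6} = \frac{0 \frac{1}{D}}{6} = \frac{1}{6} \cdot 0 = 0$)
$- m{\left(\sqrt{\left(-453 - -83\right) - \left(\frac{744}{719} - \frac{381 - 126}{-462}\right)} \right)} = \left(-1\right) 0 = 0$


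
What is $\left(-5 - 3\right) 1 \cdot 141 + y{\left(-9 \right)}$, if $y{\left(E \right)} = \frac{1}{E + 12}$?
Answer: $- \frac{3383}{3} \approx -1127.7$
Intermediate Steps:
$y{\left(E \right)} = \frac{1}{12 + E}$
$\left(-5 - 3\right) 1 \cdot 141 + y{\left(-9 \right)} = \left(-5 - 3\right) 1 \cdot 141 + \frac{1}{12 - 9} = \left(-8\right) 1 \cdot 141 + \frac{1}{3} = \left(-8\right) 141 + \frac{1}{3} = -1128 + \frac{1}{3} = - \frac{3383}{3}$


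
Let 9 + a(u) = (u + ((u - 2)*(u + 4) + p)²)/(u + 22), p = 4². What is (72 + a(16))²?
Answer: 2026170169/361 ≈ 5.6127e+6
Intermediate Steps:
p = 16
a(u) = -9 + (u + (16 + (-2 + u)*(4 + u))²)/(22 + u) (a(u) = -9 + (u + ((u - 2)*(u + 4) + 16)²)/(u + 22) = -9 + (u + ((-2 + u)*(4 + u) + 16)²)/(22 + u) = -9 + (u + (16 + (-2 + u)*(4 + u))²)/(22 + u))
(72 + a(16))² = (72 + (-198 + (8 + 16² + 2*16)² - 8*16)/(22 + 16))² = (72 + (-198 + (8 + 256 + 32)² - 128)/38)² = (72 + (-198 + 296² - 128)/38)² = (72 + (-198 + 87616 - 128)/38)² = (72 + (1/38)*87290)² = (72 + 43645/19)² = (45013/19)² = 2026170169/361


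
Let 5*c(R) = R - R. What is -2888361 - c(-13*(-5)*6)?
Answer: -2888361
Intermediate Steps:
c(R) = 0 (c(R) = (R - R)/5 = (⅕)*0 = 0)
-2888361 - c(-13*(-5)*6) = -2888361 - 1*0 = -2888361 + 0 = -2888361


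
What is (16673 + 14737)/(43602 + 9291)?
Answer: 3490/5877 ≈ 0.59384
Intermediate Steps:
(16673 + 14737)/(43602 + 9291) = 31410/52893 = 31410*(1/52893) = 3490/5877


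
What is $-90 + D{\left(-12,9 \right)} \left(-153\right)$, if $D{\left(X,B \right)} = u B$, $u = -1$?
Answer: $1287$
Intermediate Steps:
$D{\left(X,B \right)} = - B$
$-90 + D{\left(-12,9 \right)} \left(-153\right) = -90 + \left(-1\right) 9 \left(-153\right) = -90 - -1377 = -90 + 1377 = 1287$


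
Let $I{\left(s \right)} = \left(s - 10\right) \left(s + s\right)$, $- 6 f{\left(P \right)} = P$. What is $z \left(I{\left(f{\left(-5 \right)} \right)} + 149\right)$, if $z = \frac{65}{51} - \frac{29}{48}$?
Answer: $\frac{1316629}{14688} \approx 89.64$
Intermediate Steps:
$f{\left(P \right)} = - \frac{P}{6}$
$z = \frac{547}{816}$ ($z = 65 \cdot \frac{1}{51} - \frac{29}{48} = \frac{65}{51} - \frac{29}{48} = \frac{547}{816} \approx 0.67034$)
$I{\left(s \right)} = 2 s \left(-10 + s\right)$ ($I{\left(s \right)} = \left(-10 + s\right) 2 s = 2 s \left(-10 + s\right)$)
$z \left(I{\left(f{\left(-5 \right)} \right)} + 149\right) = \frac{547 \left(2 \left(\left(- \frac{1}{6}\right) \left(-5\right)\right) \left(-10 - - \frac{5}{6}\right) + 149\right)}{816} = \frac{547 \left(2 \cdot \frac{5}{6} \left(-10 + \frac{5}{6}\right) + 149\right)}{816} = \frac{547 \left(2 \cdot \frac{5}{6} \left(- \frac{55}{6}\right) + 149\right)}{816} = \frac{547 \left(- \frac{275}{18} + 149\right)}{816} = \frac{547}{816} \cdot \frac{2407}{18} = \frac{1316629}{14688}$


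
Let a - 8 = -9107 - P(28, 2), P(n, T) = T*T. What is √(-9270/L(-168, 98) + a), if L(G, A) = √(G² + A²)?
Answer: √(-16614804703 - 6261885*√193)/1351 ≈ 95.659*I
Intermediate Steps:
P(n, T) = T²
a = -9103 (a = 8 + (-9107 - 1*2²) = 8 + (-9107 - 1*4) = 8 + (-9107 - 4) = 8 - 9111 = -9103)
L(G, A) = √(A² + G²)
√(-9270/L(-168, 98) + a) = √(-9270/√(98² + (-168)²) - 9103) = √(-9270/√(9604 + 28224) - 9103) = √(-9270*√193/2702 - 9103) = √(-4635*√193/1351 - 9103) = √(-9103 - 4635*√193/1351)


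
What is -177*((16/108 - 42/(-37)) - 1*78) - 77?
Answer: 4496119/333 ≈ 13502.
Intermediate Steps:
-177*((16/108 - 42/(-37)) - 1*78) - 77 = -177*((16*(1/108) - 42*(-1/37)) - 78) - 77 = -177*((4/27 + 42/37) - 78) - 77 = -177*(1282/999 - 78) - 77 = -177*(-76640/999) - 77 = 4521760/333 - 77 = 4496119/333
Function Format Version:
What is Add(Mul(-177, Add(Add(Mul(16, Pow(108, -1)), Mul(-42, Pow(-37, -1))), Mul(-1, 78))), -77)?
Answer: Rational(4496119, 333) ≈ 13502.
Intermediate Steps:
Add(Mul(-177, Add(Add(Mul(16, Pow(108, -1)), Mul(-42, Pow(-37, -1))), Mul(-1, 78))), -77) = Add(Mul(-177, Add(Add(Mul(16, Rational(1, 108)), Mul(-42, Rational(-1, 37))), -78)), -77) = Add(Mul(-177, Add(Add(Rational(4, 27), Rational(42, 37)), -78)), -77) = Add(Mul(-177, Add(Rational(1282, 999), -78)), -77) = Add(Mul(-177, Rational(-76640, 999)), -77) = Add(Rational(4521760, 333), -77) = Rational(4496119, 333)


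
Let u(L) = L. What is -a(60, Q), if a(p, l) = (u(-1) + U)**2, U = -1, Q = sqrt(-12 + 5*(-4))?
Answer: -4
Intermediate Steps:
Q = 4*I*sqrt(2) (Q = sqrt(-12 - 20) = sqrt(-32) = 4*I*sqrt(2) ≈ 5.6569*I)
a(p, l) = 4 (a(p, l) = (-1 - 1)**2 = (-2)**2 = 4)
-a(60, Q) = -1*4 = -4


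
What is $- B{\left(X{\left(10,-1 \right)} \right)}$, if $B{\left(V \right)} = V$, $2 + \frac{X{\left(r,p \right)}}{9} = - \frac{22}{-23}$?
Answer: $\frac{216}{23} \approx 9.3913$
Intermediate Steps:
$X{\left(r,p \right)} = - \frac{216}{23}$ ($X{\left(r,p \right)} = -18 + 9 \left(- \frac{22}{-23}\right) = -18 + 9 \left(\left(-22\right) \left(- \frac{1}{23}\right)\right) = -18 + 9 \cdot \frac{22}{23} = -18 + \frac{198}{23} = - \frac{216}{23}$)
$- B{\left(X{\left(10,-1 \right)} \right)} = \left(-1\right) \left(- \frac{216}{23}\right) = \frac{216}{23}$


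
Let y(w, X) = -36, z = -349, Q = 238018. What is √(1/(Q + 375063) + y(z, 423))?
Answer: I*√13531258639115/613081 ≈ 6.0*I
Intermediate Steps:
√(1/(Q + 375063) + y(z, 423)) = √(1/(238018 + 375063) - 36) = √(1/613081 - 36) = √(-22070915/613081) = I*√13531258639115/613081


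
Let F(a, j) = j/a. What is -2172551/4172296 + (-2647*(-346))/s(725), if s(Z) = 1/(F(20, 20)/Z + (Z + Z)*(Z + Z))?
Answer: 5824775118967055259677/3024914600 ≈ 1.9256e+12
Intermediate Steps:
s(Z) = 1/(1/Z + 4*Z²) (s(Z) = 1/((20/20)/Z + (Z + Z)*(Z + Z)) = 1/((20*(1/20))/Z + (2*Z)*(2*Z)) = 1/(1/Z + 4*Z²))
-2172551/4172296 + (-2647*(-346))/s(725) = -2172551/4172296 + (-2647*(-346))/((725/(1 + 4*725³))) = -2172551*1/4172296 + 915862/((725/(1 + 4*381078125))) = -2172551/4172296 + 915862/((725/(1 + 1524312500))) = -2172551/4172296 + 915862/((725/1524312501)) = -2172551/4172296 + 915862/((725*(1/1524312501))) = -2172551/4172296 + 915862/(725/1524312501) = -2172551/4172296 + 915862*(1524312501/725) = -2172551/4172296 + 1396059895790862/725 = 5824775118967055259677/3024914600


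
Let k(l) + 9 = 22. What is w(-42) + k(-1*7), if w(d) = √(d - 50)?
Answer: 13 + 2*I*√23 ≈ 13.0 + 9.5917*I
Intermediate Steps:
k(l) = 13 (k(l) = -9 + 22 = 13)
w(d) = √(-50 + d)
w(-42) + k(-1*7) = √(-50 - 42) + 13 = √(-92) + 13 = 2*I*√23 + 13 = 13 + 2*I*√23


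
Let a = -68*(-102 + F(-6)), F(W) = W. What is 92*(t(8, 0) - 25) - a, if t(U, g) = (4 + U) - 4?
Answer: -8908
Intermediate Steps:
t(U, g) = U
a = 7344 (a = -68*(-102 - 6) = -68*(-108) = 7344)
92*(t(8, 0) - 25) - a = 92*(8 - 25) - 1*7344 = 92*(-17) - 7344 = -1564 - 7344 = -8908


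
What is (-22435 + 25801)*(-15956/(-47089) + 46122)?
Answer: 7310463303924/47089 ≈ 1.5525e+8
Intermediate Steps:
(-22435 + 25801)*(-15956/(-47089) + 46122) = 3366*(-15956*(-1/47089) + 46122) = 3366*(15956/47089 + 46122) = 3366*(2171854814/47089) = 7310463303924/47089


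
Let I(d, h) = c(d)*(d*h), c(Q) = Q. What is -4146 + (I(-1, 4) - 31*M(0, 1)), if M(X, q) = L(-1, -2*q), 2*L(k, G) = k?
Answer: -8253/2 ≈ -4126.5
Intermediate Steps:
L(k, G) = k/2
M(X, q) = -1/2 (M(X, q) = (1/2)*(-1) = -1/2)
I(d, h) = h*d**2 (I(d, h) = d*(d*h) = h*d**2)
-4146 + (I(-1, 4) - 31*M(0, 1)) = -4146 + (4*(-1)**2 - 31*(-1/2)) = -4146 + (4*1 + 31/2) = -4146 + (4 + 31/2) = -4146 + 39/2 = -8253/2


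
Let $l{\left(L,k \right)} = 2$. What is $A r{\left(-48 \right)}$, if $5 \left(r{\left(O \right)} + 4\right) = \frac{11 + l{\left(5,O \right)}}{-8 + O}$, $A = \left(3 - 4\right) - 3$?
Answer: $\frac{1133}{70} \approx 16.186$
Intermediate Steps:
$A = -4$ ($A = -1 - 3 = -4$)
$r{\left(O \right)} = -4 + \frac{13}{5 \left(-8 + O\right)}$ ($r{\left(O \right)} = -4 + \frac{\left(11 + 2\right) \frac{1}{-8 + O}}{5} = -4 + \frac{13 \frac{1}{-8 + O}}{5} = -4 + \frac{13}{5 \left(-8 + O\right)}$)
$A r{\left(-48 \right)} = - 4 \frac{173 - -960}{5 \left(-8 - 48\right)} = - 4 \frac{173 + 960}{5 \left(-56\right)} = - 4 \cdot \frac{1}{5} \left(- \frac{1}{56}\right) 1133 = \left(-4\right) \left(- \frac{1133}{280}\right) = \frac{1133}{70}$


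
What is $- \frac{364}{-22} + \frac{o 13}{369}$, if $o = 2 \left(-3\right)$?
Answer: $\frac{22100}{1353} \approx 16.334$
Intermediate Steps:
$o = -6$
$- \frac{364}{-22} + \frac{o 13}{369} = - \frac{364}{-22} + \frac{\left(-6\right) 13}{369} = \left(-364\right) \left(- \frac{1}{22}\right) - \frac{26}{123} = \frac{182}{11} - \frac{26}{123} = \frac{22100}{1353}$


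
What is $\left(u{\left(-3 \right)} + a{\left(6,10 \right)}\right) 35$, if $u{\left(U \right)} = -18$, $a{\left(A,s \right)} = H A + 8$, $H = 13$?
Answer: $2380$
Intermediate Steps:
$a{\left(A,s \right)} = 8 + 13 A$ ($a{\left(A,s \right)} = 13 A + 8 = 8 + 13 A$)
$\left(u{\left(-3 \right)} + a{\left(6,10 \right)}\right) 35 = \left(-18 + \left(8 + 13 \cdot 6\right)\right) 35 = \left(-18 + \left(8 + 78\right)\right) 35 = \left(-18 + 86\right) 35 = 68 \cdot 35 = 2380$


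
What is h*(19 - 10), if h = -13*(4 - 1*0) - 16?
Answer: -612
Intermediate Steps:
h = -68 (h = -13*(4 + 0) - 16 = -13*4 - 16 = -52 - 16 = -68)
h*(19 - 10) = -68*(19 - 10) = -68*9 = -612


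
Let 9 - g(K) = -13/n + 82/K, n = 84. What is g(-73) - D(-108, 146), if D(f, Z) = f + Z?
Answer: -169991/6132 ≈ -27.722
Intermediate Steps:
D(f, Z) = Z + f
g(K) = 769/84 - 82/K (g(K) = 9 - (-13/84 + 82/K) = 9 + (13/84 - 82/K) = 769/84 - 82/K)
g(-73) - D(-108, 146) = (769/84 - 82/(-73)) - (146 - 108) = (769/84 - 82*(-1/73)) - 1*38 = (769/84 + 82/73) - 38 = 63025/6132 - 38 = -169991/6132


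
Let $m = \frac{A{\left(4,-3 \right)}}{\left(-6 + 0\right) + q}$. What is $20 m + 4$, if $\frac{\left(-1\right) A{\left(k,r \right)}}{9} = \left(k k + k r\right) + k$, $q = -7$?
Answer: $\frac{1492}{13} \approx 114.77$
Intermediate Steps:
$A{\left(k,r \right)} = - 9 k - 9 k^{2} - 9 k r$ ($A{\left(k,r \right)} = - 9 \left(\left(k k + k r\right) + k\right) = - 9 \left(\left(k^{2} + k r\right) + k\right) = - 9 \left(k + k^{2} + k r\right) = - 9 k - 9 k^{2} - 9 k r$)
$m = \frac{72}{13}$ ($m = \frac{\left(-9\right) 4 \left(1 + 4 - 3\right)}{\left(-6 + 0\right) - 7} = \frac{\left(-9\right) 4 \cdot 2}{-6 - 7} = - \frac{72}{-13} = \left(-72\right) \left(- \frac{1}{13}\right) = \frac{72}{13} \approx 5.5385$)
$20 m + 4 = 20 \cdot \frac{72}{13} + 4 = \frac{1440}{13} + 4 = \frac{1492}{13}$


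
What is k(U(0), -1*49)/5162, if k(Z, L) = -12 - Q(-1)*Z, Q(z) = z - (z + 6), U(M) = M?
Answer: -6/2581 ≈ -0.0023247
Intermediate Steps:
Q(z) = -6 (Q(z) = z - (6 + z) = z + (-6 - z) = -6)
k(Z, L) = -12 + 6*Z (k(Z, L) = -12 - (-6)*Z = -12 + 6*Z)
k(U(0), -1*49)/5162 = (-12 + 6*0)/5162 = (-12 + 0)*(1/5162) = -12*1/5162 = -6/2581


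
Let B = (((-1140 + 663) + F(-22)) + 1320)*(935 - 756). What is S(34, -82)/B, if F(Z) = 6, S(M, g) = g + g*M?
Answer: -2870/151971 ≈ -0.018885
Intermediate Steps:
S(M, g) = g + M*g
B = 151971 (B = (((-1140 + 663) + 6) + 1320)*(935 - 756) = ((-477 + 6) + 1320)*179 = (-471 + 1320)*179 = 849*179 = 151971)
S(34, -82)/B = -82*(1 + 34)/151971 = -82*35*(1/151971) = -2870*1/151971 = -2870/151971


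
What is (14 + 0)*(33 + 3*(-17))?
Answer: -252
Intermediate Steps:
(14 + 0)*(33 + 3*(-17)) = 14*(33 - 51) = 14*(-18) = -252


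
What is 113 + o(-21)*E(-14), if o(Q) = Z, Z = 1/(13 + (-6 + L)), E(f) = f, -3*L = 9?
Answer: 219/2 ≈ 109.50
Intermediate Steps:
L = -3 (L = -1/3*9 = -3)
Z = 1/4 (Z = 1/(13 + (-6 - 3)) = 1/(13 - 9) = 1/4 ≈ 0.25000)
o(Q) = 1/4
113 + o(-21)*E(-14) = 113 + (1/4)*(-14) = 113 - 7/2 = 219/2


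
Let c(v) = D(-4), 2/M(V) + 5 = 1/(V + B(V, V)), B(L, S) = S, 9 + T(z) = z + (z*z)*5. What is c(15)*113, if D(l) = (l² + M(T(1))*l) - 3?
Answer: 50963/31 ≈ 1644.0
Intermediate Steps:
T(z) = -9 + z + 5*z² (T(z) = -9 + (z + (z*z)*5) = -9 + (z + z²*5) = -9 + (z + 5*z²) = -9 + z + 5*z²)
M(V) = 2/(-5 + 1/(2*V)) (M(V) = 2/(-5 + 1/(V + V)) = 2/(-5 + 1/(2*V)))
D(l) = -3 + l² - 12*l/31 (D(l) = (l² + (-4*(-9 + 1 + 5*1²)/(-1 + 10*(-9 + 1 + 5*1²)))*l) - 3 = (l² + (-4*(-9 + 1 + 5*1)/(-1 + 10*(-9 + 1 + 5*1)))*l) - 3 = (l² + (-4*(-9 + 1 + 5)/(-1 + 10*(-9 + 1 + 5)))*l) - 3 = (l² + (-4*(-3)/(-1 + 10*(-3)))*l) - 3 = (l² + (-4*(-3)/(-1 - 30))*l) - 3 = (l² + (-4*(-3)/(-31))*l) - 3 = (l² + (-4*(-3)*(-1/31))*l) - 3 = (l² - 12*l/31) - 3 = -3 + l² - 12*l/31)
c(v) = 451/31 (c(v) = -3 + (-4)² - 12/31*(-4) = -3 + 16 + 48/31 = 451/31)
c(15)*113 = (451/31)*113 = 50963/31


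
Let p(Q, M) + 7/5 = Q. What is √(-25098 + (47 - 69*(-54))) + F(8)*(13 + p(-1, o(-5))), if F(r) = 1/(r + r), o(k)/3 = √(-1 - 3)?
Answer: 53/80 + 5*I*√853 ≈ 0.6625 + 146.03*I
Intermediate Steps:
o(k) = 6*I (o(k) = 3*√(-1 - 3) = 3*√(-4) = 3*(2*I) = 6*I)
F(r) = 1/(2*r)
p(Q, M) = -7/5 + Q
√(-25098 + (47 - 69*(-54))) + F(8)*(13 + p(-1, o(-5))) = √(-25098 + (47 - 69*(-54))) + ((½)/8)*(13 + (-7/5 - 1)) = √(-25098 + (47 + 3726)) + ((½)*(⅛))*(13 - 12/5) = √(-25098 + 3773) + (1/16)*(53/5) = √(-21325) + 53/80 = 5*I*√853 + 53/80 = 53/80 + 5*I*√853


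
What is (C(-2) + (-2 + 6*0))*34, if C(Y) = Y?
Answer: -136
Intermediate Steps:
(C(-2) + (-2 + 6*0))*34 = (-2 + (-2 + 6*0))*34 = (-2 + (-2 + 0))*34 = (-2 - 2)*34 = -4*34 = -136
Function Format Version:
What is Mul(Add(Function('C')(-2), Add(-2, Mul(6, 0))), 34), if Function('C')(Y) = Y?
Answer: -136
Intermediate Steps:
Mul(Add(Function('C')(-2), Add(-2, Mul(6, 0))), 34) = Mul(Add(-2, Add(-2, Mul(6, 0))), 34) = Mul(Add(-2, Add(-2, 0)), 34) = Mul(Add(-2, -2), 34) = Mul(-4, 34) = -136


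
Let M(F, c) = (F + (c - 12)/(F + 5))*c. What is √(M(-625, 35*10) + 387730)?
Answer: 21*√367815/31 ≈ 410.84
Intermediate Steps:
M(F, c) = c*(F + (-12 + c)/(5 + F)) (M(F, c) = (F + (-12 + c)/(5 + F))*c = c*(F + (-12 + c)/(5 + F)))
√(M(-625, 35*10) + 387730) = √((35*10)*(-12 + 35*10 + (-625)² + 5*(-625))/(5 - 625) + 387730) = √(350*(-12 + 350 + 390625 - 3125)/(-620) + 387730) = √(350*(-1/620)*387838 + 387730) = √(-6787165/31 + 387730) = √(5232465/31) = 21*√367815/31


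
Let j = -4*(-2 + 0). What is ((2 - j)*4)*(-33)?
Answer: 792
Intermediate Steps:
j = 8 (j = -4*(-2) = 8)
((2 - j)*4)*(-33) = ((2 - 1*8)*4)*(-33) = ((2 - 8)*4)*(-33) = -6*4*(-33) = -24*(-33) = 792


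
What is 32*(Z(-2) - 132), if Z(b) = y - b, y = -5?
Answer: -4320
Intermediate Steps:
Z(b) = -5 - b
32*(Z(-2) - 132) = 32*((-5 - 1*(-2)) - 132) = 32*((-5 + 2) - 132) = 32*(-3 - 132) = 32*(-135) = -4320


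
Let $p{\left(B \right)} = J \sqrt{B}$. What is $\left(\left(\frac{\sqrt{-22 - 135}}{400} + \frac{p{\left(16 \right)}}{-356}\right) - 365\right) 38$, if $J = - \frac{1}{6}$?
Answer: $- \frac{3703271}{267} + \frac{19 i \sqrt{157}}{200} \approx -13870.0 + 1.1903 i$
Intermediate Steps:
$J = - \frac{1}{6}$ ($J = \left(-1\right) \frac{1}{6} = - \frac{1}{6} \approx -0.16667$)
$p{\left(B \right)} = - \frac{\sqrt{B}}{6}$
$\left(\left(\frac{\sqrt{-22 - 135}}{400} + \frac{p{\left(16 \right)}}{-356}\right) - 365\right) 38 = \left(\left(\frac{\sqrt{-22 - 135}}{400} + \frac{\left(- \frac{1}{6}\right) \sqrt{16}}{-356}\right) - 365\right) 38 = \left(\left(\sqrt{-157} \cdot \frac{1}{400} + \left(- \frac{1}{6}\right) 4 \left(- \frac{1}{356}\right)\right) - 365\right) 38 = \left(\left(i \sqrt{157} \cdot \frac{1}{400} - - \frac{1}{534}\right) - 365\right) 38 = \left(\left(\frac{i \sqrt{157}}{400} + \frac{1}{534}\right) - 365\right) 38 = \left(\left(\frac{1}{534} + \frac{i \sqrt{157}}{400}\right) - 365\right) 38 = \left(- \frac{194909}{534} + \frac{i \sqrt{157}}{400}\right) 38 = - \frac{3703271}{267} + \frac{19 i \sqrt{157}}{200}$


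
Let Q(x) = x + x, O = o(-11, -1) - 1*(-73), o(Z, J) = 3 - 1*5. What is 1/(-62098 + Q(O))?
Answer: -1/61956 ≈ -1.6140e-5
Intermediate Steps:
o(Z, J) = -2 (o(Z, J) = 3 - 5 = -2)
O = 71 (O = -2 - 1*(-73) = -2 + 73 = 71)
Q(x) = 2*x
1/(-62098 + Q(O)) = 1/(-62098 + 2*71) = 1/(-62098 + 142) = 1/(-61956) = -1/61956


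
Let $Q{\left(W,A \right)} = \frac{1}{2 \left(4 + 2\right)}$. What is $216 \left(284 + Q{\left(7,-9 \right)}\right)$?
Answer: $61362$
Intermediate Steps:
$Q{\left(W,A \right)} = \frac{1}{12}$ ($Q{\left(W,A \right)} = \frac{1}{2 \cdot 6} = \frac{1}{12}$)
$216 \left(284 + Q{\left(7,-9 \right)}\right) = 216 \left(284 + \frac{1}{12}\right) = 216 \cdot \frac{3409}{12} = 61362$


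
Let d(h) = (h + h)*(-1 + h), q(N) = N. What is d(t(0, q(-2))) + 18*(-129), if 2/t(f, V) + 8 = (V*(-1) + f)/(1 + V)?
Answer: -58038/25 ≈ -2321.5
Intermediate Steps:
t(f, V) = 2/(-8 + (f - V)/(1 + V)) (t(f, V) = 2/(-8 + (V*(-1) + f)/(1 + V)) = 2/(-8 + (-V + f)/(1 + V)) = 2/(-8 + (f - V)/(1 + V)))
d(h) = 2*h*(-1 + h) (d(h) = (2*h)*(-1 + h) = 2*h*(-1 + h))
d(t(0, q(-2))) + 18*(-129) = 2*(2*(1 - 2)/(-8 + 0 - 9*(-2)))*(-1 + 2*(1 - 2)/(-8 + 0 - 9*(-2))) + 18*(-129) = 2*(2*(-1)/(-8 + 0 + 18))*(-1 + 2*(-1)/(-8 + 0 + 18)) - 2322 = 2*(2*(-1)/10)*(-1 + 2*(-1)/10) - 2322 = 2*(2*(⅒)*(-1))*(-1 + 2*(⅒)*(-1)) - 2322 = 2*(-⅕)*(-1 - ⅕) - 2322 = 2*(-⅕)*(-6/5) - 2322 = 12/25 - 2322 = -58038/25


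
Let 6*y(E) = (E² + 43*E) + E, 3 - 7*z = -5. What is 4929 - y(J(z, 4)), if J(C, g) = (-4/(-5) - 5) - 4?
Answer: 746689/150 ≈ 4977.9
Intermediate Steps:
z = 8/7 (z = 3/7 - ⅐*(-5) = 3/7 + 5/7 = 8/7 ≈ 1.1429)
J(C, g) = -41/5 (J(C, g) = (-4*(-⅕) - 5) - 4 = (⅘ - 5) - 4 = -21/5 - 4 = -41/5)
y(E) = E²/6 + 22*E/3 (y(E) = ((E² + 43*E) + E)/6 = (E² + 44*E)/6 = E²/6 + 22*E/3)
4929 - y(J(z, 4)) = 4929 - (-41)*(44 - 41/5)/(6*5) = 4929 - (-41)*179/(6*5*5) = 4929 - 1*(-7339/150) = 4929 + 7339/150 = 746689/150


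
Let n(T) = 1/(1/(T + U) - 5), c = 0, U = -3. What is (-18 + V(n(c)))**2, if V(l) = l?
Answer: 84681/256 ≈ 330.79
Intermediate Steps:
n(T) = 1/(-5 + 1/(-3 + T)) (n(T) = 1/(1/(T - 3) - 5) = 1/(1/(-3 + T) - 5) = 1/(-5 + 1/(-3 + T)))
(-18 + V(n(c)))**2 = (-18 + (3 - 1*0)/(-16 + 5*0))**2 = (-18 + (3 + 0)/(-16 + 0))**2 = (-18 + 3/(-16))**2 = (-18 - 1/16*3)**2 = (-18 - 3/16)**2 = (-291/16)**2 = 84681/256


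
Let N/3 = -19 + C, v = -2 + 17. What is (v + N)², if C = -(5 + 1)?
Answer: 3600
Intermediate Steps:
C = -6 (C = -1*6 = -6)
v = 15
N = -75 (N = 3*(-19 - 6) = 3*(-25) = -75)
(v + N)² = (15 - 75)² = (-60)² = 3600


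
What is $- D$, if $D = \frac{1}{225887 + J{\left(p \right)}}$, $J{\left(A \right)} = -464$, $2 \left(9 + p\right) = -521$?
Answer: $- \frac{1}{225423} \approx -4.4361 \cdot 10^{-6}$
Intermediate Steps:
$p = - \frac{539}{2}$ ($p = -9 + \frac{1}{2} \left(-521\right) = -9 - \frac{521}{2} = - \frac{539}{2} \approx -269.5$)
$D = \frac{1}{225423}$ ($D = \frac{1}{225887 - 464} = \frac{1}{225423} \approx 4.4361 \cdot 10^{-6}$)
$- D = \left(-1\right) \frac{1}{225423} = - \frac{1}{225423}$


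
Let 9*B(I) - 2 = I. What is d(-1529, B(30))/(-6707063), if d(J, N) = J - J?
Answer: 0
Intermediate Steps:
B(I) = 2/9 + I/9
d(J, N) = 0
d(-1529, B(30))/(-6707063) = 0/(-6707063) = 0*(-1/6707063) = 0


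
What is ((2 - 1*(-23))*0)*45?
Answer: 0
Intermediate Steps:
((2 - 1*(-23))*0)*45 = ((2 + 23)*0)*45 = (25*0)*45 = 0*45 = 0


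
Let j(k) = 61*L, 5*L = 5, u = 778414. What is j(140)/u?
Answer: 61/778414 ≈ 7.8365e-5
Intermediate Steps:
L = 1 (L = (1/5)*5 = 1)
j(k) = 61 (j(k) = 61*1 = 61)
j(140)/u = 61/778414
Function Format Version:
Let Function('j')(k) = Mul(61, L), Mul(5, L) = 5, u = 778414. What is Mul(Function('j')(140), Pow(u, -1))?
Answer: Rational(61, 778414) ≈ 7.8365e-5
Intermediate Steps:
L = 1 (L = Mul(Rational(1, 5), 5) = 1)
Function('j')(k) = 61 (Function('j')(k) = Mul(61, 1) = 61)
Mul(Function('j')(140), Pow(u, -1)) = Mul(61, Pow(778414, -1)) = Mul(61, Rational(1, 778414)) = Rational(61, 778414)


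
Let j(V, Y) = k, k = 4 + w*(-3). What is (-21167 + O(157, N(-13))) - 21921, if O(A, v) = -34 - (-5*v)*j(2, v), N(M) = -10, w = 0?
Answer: -43322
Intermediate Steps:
k = 4 (k = 4 + 0*(-3) = 4 + 0 = 4)
j(V, Y) = 4
O(A, v) = -34 + 20*v (O(A, v) = -34 - (-5*v)*4 = -34 - (-20)*v = -34 + 20*v)
(-21167 + O(157, N(-13))) - 21921 = (-21167 + (-34 + 20*(-10))) - 21921 = (-21167 + (-34 - 200)) - 21921 = (-21167 - 234) - 21921 = -21401 - 21921 = -43322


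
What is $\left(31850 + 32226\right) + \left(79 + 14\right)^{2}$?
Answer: $72725$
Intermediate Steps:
$\left(31850 + 32226\right) + \left(79 + 14\right)^{2} = 64076 + 93^{2} = 64076 + 8649 = 72725$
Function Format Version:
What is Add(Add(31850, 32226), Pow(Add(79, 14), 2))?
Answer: 72725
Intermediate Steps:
Add(Add(31850, 32226), Pow(Add(79, 14), 2)) = Add(64076, Pow(93, 2)) = Add(64076, 8649) = 72725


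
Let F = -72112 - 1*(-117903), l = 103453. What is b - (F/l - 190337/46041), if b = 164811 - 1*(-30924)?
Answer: 932318962891385/4763079573 ≈ 1.9574e+5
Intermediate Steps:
F = 45791 (F = -72112 + 117903 = 45791)
b = 195735 (b = 164811 + 30924 = 195735)
b - (F/l - 190337/46041) = 195735 - (45791/103453 - 190337/46041) = 195735 - 1*(-17582670230/4763079573) = 195735 + 17582670230/4763079573 = 932318962891385/4763079573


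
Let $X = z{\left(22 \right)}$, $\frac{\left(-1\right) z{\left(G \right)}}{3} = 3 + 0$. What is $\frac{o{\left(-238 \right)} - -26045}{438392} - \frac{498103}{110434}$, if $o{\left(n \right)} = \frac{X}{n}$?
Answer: $- \frac{25643085407721}{5761192473232} \approx -4.451$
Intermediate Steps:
$z{\left(G \right)} = -9$ ($z{\left(G \right)} = - 3 \left(3 + 0\right) = \left(-3\right) 3 = -9$)
$X = -9$
$o{\left(n \right)} = - \frac{9}{n}$
$\frac{o{\left(-238 \right)} - -26045}{438392} - \frac{498103}{110434} = \frac{- \frac{9}{-238} - -26045}{438392} - \frac{498103}{110434} = \left(\left(-9\right) \left(- \frac{1}{238}\right) + 26045\right) \frac{1}{438392} - \frac{498103}{110434} = \left(\frac{9}{238} + 26045\right) \frac{1}{438392} - \frac{498103}{110434} = \frac{6198719}{238} \cdot \frac{1}{438392} - \frac{498103}{110434} = \frac{6198719}{104337296} - \frac{498103}{110434} = - \frac{25643085407721}{5761192473232}$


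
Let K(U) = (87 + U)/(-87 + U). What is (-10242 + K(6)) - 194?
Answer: -281803/27 ≈ -10437.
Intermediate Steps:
K(U) = (87 + U)/(-87 + U)
(-10242 + K(6)) - 194 = (-10242 + (87 + 6)/(-87 + 6)) - 194 = (-10242 + 93/(-81)) - 194 = (-10242 - 1/81*93) - 194 = (-10242 - 31/27) - 194 = -276565/27 - 194 = -281803/27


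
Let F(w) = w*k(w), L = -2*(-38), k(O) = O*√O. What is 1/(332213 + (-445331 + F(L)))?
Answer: -56559/5130078274 - 2888*√19/2565039137 ≈ -1.5933e-5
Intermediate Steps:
k(O) = O^(3/2)
L = 76
F(w) = w^(5/2) (F(w) = w*w^(3/2) = w^(5/2))
1/(332213 + (-445331 + F(L))) = 1/(332213 + (-445331 + 76^(5/2))) = 1/(332213 + (-445331 + 11552*√19)) = 1/(-113118 + 11552*√19)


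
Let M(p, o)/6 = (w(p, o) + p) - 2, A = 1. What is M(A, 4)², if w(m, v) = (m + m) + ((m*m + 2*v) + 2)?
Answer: 5184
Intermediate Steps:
w(m, v) = 2 + m² + 2*m + 2*v (w(m, v) = 2*m + ((m² + 2*v) + 2) = 2*m + (2 + m² + 2*v) = 2 + m² + 2*m + 2*v)
M(p, o) = 6*p² + 12*o + 18*p (M(p, o) = 6*(((2 + p² + 2*p + 2*o) + p) - 2) = 6*(((2 + p² + 2*o + 2*p) + p) - 2) = 6*((2 + p² + 2*o + 3*p) - 2) = 6*(p² + 2*o + 3*p) = 6*p² + 12*o + 18*p)
M(A, 4)² = (6*1² + 12*4 + 18*1)² = (6*1 + 48 + 18)² = (6 + 48 + 18)² = 72² = 5184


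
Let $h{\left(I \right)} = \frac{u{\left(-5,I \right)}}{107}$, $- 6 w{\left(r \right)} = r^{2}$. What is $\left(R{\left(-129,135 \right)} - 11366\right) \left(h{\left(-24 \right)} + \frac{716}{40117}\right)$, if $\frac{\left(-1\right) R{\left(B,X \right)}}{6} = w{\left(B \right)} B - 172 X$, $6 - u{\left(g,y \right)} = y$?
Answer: $- \frac{2584227085670}{4292519} \approx -6.0203 \cdot 10^{5}$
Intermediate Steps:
$u{\left(g,y \right)} = 6 - y$
$w{\left(r \right)} = - \frac{r^{2}}{6}$
$h{\left(I \right)} = \frac{6}{107} - \frac{I}{107}$ ($h{\left(I \right)} = \frac{6 - I}{107} = \left(6 - I\right) \frac{1}{107} = \frac{6}{107} - \frac{I}{107}$)
$R{\left(B,X \right)} = B^{3} + 1032 X$ ($R{\left(B,X \right)} = - 6 \left(- \frac{B^{2}}{6} B - 172 X\right) = - 6 \left(- \frac{B^{3}}{6} - 172 X\right) = - 6 \left(- 172 X - \frac{B^{3}}{6}\right) = B^{3} + 1032 X$)
$\left(R{\left(-129,135 \right)} - 11366\right) \left(h{\left(-24 \right)} + \frac{716}{40117}\right) = \left(\left(\left(-129\right)^{3} + 1032 \cdot 135\right) - 11366\right) \left(\left(\frac{6}{107} - - \frac{24}{107}\right) + \frac{716}{40117}\right) = \left(\left(-2146689 + 139320\right) - 11366\right) \left(\left(\frac{6}{107} + \frac{24}{107}\right) + 716 \cdot \frac{1}{40117}\right) = \left(-2007369 - 11366\right) \left(\frac{30}{107} + \frac{716}{40117}\right) = \left(-2018735\right) \frac{1280122}{4292519} = - \frac{2584227085670}{4292519}$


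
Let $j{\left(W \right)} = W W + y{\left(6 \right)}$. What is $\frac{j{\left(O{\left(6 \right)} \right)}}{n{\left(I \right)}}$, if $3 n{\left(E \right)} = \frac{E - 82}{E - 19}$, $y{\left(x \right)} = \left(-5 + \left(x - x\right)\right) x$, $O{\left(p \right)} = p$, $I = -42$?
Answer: $\frac{549}{62} \approx 8.8548$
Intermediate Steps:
$y{\left(x \right)} = - 5 x$ ($y{\left(x \right)} = \left(-5 + 0\right) x = - 5 x$)
$n{\left(E \right)} = \frac{-82 + E}{3 \left(-19 + E\right)}$ ($n{\left(E \right)} = \frac{\left(E - 82\right) \frac{1}{E - 19}}{3} = \frac{\left(-82 + E\right) \frac{1}{-19 + E}}{3} = \frac{\frac{1}{-19 + E} \left(-82 + E\right)}{3} = \frac{-82 + E}{3 \left(-19 + E\right)}$)
$j{\left(W \right)} = -30 + W^{2}$ ($j{\left(W \right)} = W W - 30 = W^{2} - 30 = -30 + W^{2}$)
$\frac{j{\left(O{\left(6 \right)} \right)}}{n{\left(I \right)}} = \frac{-30 + 6^{2}}{\frac{1}{3} \frac{1}{-19 - 42} \left(-82 - 42\right)} = \frac{-30 + 36}{\frac{1}{3} \frac{1}{-61} \left(-124\right)} = \frac{6}{\frac{1}{3} \left(- \frac{1}{61}\right) \left(-124\right)} = \frac{6}{\frac{124}{183}} = 6 \cdot \frac{183}{124} = \frac{549}{62}$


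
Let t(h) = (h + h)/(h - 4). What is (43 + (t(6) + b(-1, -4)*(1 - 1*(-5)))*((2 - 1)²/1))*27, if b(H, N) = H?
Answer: 1161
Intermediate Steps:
t(h) = 2*h/(-4 + h) (t(h) = (2*h)/(-4 + h) = 2*h/(-4 + h))
(43 + (t(6) + b(-1, -4)*(1 - 1*(-5)))*((2 - 1)²/1))*27 = (43 + (2*6/(-4 + 6) - (1 - 1*(-5)))*((2 - 1)²/1))*27 = (43 + (2*6/2 - (1 + 5))*(1²*1))*27 = (43 + (2*6*(½) - 1*6)*(1*1))*27 = (43 + (6 - 6)*1)*27 = (43 + 0*1)*27 = (43 + 0)*27 = 43*27 = 1161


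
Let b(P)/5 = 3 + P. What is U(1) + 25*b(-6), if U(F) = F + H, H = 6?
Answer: -368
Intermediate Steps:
U(F) = 6 + F (U(F) = F + 6 = 6 + F)
b(P) = 15 + 5*P (b(P) = 5*(3 + P) = 15 + 5*P)
U(1) + 25*b(-6) = (6 + 1) + 25*(15 + 5*(-6)) = 7 + 25*(15 - 30) = 7 + 25*(-15) = 7 - 375 = -368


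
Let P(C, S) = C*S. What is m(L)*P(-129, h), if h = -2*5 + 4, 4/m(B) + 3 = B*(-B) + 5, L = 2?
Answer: -1548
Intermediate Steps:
m(B) = 4/(2 - B²) (m(B) = 4/(-3 + (B*(-B) + 5)) = 4/(-3 + (-B² + 5)) = 4/(-3 + (5 - B²)) = 4/(2 - B²))
h = -6 (h = -10 + 4 = -6)
m(L)*P(-129, h) = (-4/(-2 + 2²))*(-129*(-6)) = -4/(-2 + 4)*774 = -4/2*774 = -4*½*774 = -2*774 = -1548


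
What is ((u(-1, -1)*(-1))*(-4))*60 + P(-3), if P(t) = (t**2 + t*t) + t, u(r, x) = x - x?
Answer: 15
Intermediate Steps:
u(r, x) = 0
P(t) = t + 2*t**2 (P(t) = (t**2 + t**2) + t = 2*t**2 + t = t + 2*t**2)
((u(-1, -1)*(-1))*(-4))*60 + P(-3) = ((0*(-1))*(-4))*60 - 3*(1 + 2*(-3)) = (0*(-4))*60 - 3*(1 - 6) = 0*60 - 3*(-5) = 0 + 15 = 15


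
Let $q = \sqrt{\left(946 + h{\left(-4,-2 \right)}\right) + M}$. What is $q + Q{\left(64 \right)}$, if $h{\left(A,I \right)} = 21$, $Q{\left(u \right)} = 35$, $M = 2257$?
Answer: $35 + 2 \sqrt{806} \approx 91.78$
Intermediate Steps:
$q = 2 \sqrt{806}$ ($q = \sqrt{\left(946 + 21\right) + 2257} = \sqrt{967 + 2257} = \sqrt{3224} = 2 \sqrt{806} \approx 56.78$)
$q + Q{\left(64 \right)} = 2 \sqrt{806} + 35 = 35 + 2 \sqrt{806}$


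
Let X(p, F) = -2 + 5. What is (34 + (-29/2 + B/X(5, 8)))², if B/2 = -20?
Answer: 1369/36 ≈ 38.028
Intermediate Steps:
B = -40 (B = 2*(-20) = -40)
X(p, F) = 3
(34 + (-29/2 + B/X(5, 8)))² = (34 + (-29/2 - 40/3))² = (34 - 167/6)² = (37/6)² = 1369/36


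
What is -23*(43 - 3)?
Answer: -920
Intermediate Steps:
-23*(43 - 3) = -23*40 = -920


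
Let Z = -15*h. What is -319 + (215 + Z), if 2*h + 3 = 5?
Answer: -119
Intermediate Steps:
h = 1 (h = -3/2 + (1/2)*5 = -3/2 + 5/2 = 1)
Z = -15 (Z = -15*1 = -15)
-319 + (215 + Z) = -319 + (215 - 15) = -319 + 200 = -119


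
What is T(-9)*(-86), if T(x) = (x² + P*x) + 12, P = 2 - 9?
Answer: -13416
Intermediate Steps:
P = -7
T(x) = 12 + x² - 7*x (T(x) = (x² - 7*x) + 12 = 12 + x² - 7*x)
T(-9)*(-86) = (12 + (-9)² - 7*(-9))*(-86) = (12 + 81 + 63)*(-86) = 156*(-86) = -13416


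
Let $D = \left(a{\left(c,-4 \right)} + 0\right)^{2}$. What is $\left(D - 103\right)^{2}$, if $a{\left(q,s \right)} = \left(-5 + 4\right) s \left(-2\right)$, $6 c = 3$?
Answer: $1521$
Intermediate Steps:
$c = \frac{1}{2}$ ($c = \frac{1}{6} \cdot 3 = \frac{1}{2} \approx 0.5$)
$a{\left(q,s \right)} = 2 s$ ($a{\left(q,s \right)} = - s \left(-2\right) = 2 s$)
$D = 64$ ($D = \left(2 \left(-4\right) + 0\right)^{2} = \left(-8 + 0\right)^{2} = \left(-8\right)^{2} = 64$)
$\left(D - 103\right)^{2} = \left(64 - 103\right)^{2} = \left(-39\right)^{2} = 1521$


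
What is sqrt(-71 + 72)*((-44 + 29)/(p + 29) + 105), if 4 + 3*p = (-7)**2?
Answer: 4605/44 ≈ 104.66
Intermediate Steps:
p = 15 (p = -4/3 + (1/3)*(-7)**2 = -4/3 + (1/3)*49 = -4/3 + 49/3 = 15)
sqrt(-71 + 72)*((-44 + 29)/(p + 29) + 105) = sqrt(-71 + 72)*((-44 + 29)/(15 + 29) + 105) = sqrt(1)*(-15/44 + 105) = 1*(-15*1/44 + 105) = 1*(-15/44 + 105) = 1*(4605/44) = 4605/44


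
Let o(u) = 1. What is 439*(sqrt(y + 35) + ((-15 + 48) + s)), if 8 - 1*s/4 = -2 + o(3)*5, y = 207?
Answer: 23267 + 4829*sqrt(2) ≈ 30096.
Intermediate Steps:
s = 20 (s = 32 - 4*(-2 + 1*5) = 32 - 4*(-2 + 5) = 32 - 4*3 = 32 - 12 = 20)
439*(sqrt(y + 35) + ((-15 + 48) + s)) = 439*(sqrt(207 + 35) + ((-15 + 48) + 20)) = 439*(sqrt(242) + (33 + 20)) = 439*(11*sqrt(2) + 53) = 439*(53 + 11*sqrt(2)) = 23267 + 4829*sqrt(2)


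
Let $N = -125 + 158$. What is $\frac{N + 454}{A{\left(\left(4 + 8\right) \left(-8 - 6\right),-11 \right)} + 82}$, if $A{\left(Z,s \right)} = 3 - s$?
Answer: $\frac{487}{96} \approx 5.0729$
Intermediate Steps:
$N = 33$
$\frac{N + 454}{A{\left(\left(4 + 8\right) \left(-8 - 6\right),-11 \right)} + 82} = \frac{33 + 454}{\left(3 - -11\right) + 82} = \frac{487}{\left(3 + 11\right) + 82} = \frac{487}{14 + 82} = \frac{487}{96}$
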